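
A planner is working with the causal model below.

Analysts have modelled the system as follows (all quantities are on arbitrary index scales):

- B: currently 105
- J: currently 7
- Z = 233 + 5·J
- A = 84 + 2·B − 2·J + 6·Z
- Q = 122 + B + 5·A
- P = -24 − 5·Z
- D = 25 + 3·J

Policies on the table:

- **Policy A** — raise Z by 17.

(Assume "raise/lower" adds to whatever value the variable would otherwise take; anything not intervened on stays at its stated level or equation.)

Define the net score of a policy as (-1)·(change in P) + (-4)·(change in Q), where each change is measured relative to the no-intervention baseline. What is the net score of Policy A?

Baseline:
  B = 105
  J = 7
  Z = 233 + 5·7 = 268
  A = 84 + 2·105 − 2·7 + 6·268 = 1888
  Q = 122 + 105 + 5·1888 = 9667
  P = -24 − 5·268 = -1364
Policy A (Z + 17):
  B = 105
  J = 7
  Z = 233 + 5·7 (+17 from intervention) = 285
  A = 84 + 2·105 − 2·7 + 6·285 = 1990
  Q = 122 + 105 + 5·1990 = 10177
  P = -24 − 5·285 = -1449
ΔP = -1449 − (-1364) = -85; ΔQ = 10177 − 9667 = 510
Score = (-1)·(-85) + (-4)·510 = -1955

-1955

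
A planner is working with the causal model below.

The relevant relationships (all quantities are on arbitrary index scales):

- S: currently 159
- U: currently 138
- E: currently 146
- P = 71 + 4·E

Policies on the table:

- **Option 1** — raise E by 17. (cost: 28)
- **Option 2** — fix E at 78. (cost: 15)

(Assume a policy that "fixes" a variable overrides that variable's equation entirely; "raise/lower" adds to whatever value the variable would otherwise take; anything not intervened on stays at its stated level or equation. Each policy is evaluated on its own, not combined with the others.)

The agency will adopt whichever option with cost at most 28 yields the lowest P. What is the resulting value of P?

383

Option 1 (E + 17):
  E = 146 + 17 = 163
  P = 71 + 4·163 = 723
Option 2 (E := 78):
  E = 78
  P = 71 + 4·78 = 383
Comparing — Option 1: P=723, Option 2: P=383. Lowest is 383 (Option 2).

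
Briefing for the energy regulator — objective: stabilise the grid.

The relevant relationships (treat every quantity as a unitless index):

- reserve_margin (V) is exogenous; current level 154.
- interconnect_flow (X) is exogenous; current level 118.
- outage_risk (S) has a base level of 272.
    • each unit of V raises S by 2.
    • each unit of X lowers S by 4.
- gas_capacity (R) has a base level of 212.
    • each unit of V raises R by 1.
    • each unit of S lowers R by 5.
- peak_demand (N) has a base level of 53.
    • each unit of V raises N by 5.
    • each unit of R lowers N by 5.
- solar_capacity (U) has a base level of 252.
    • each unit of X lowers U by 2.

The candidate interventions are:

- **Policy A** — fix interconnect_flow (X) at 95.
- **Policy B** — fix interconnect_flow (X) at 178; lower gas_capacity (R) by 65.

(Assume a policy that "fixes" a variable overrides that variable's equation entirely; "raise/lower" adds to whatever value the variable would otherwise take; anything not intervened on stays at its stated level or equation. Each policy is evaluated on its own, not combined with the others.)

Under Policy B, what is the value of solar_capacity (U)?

Policy B (X := 178, R − 65):
  X = 178
  U = 252 − 2·178 = -104

-104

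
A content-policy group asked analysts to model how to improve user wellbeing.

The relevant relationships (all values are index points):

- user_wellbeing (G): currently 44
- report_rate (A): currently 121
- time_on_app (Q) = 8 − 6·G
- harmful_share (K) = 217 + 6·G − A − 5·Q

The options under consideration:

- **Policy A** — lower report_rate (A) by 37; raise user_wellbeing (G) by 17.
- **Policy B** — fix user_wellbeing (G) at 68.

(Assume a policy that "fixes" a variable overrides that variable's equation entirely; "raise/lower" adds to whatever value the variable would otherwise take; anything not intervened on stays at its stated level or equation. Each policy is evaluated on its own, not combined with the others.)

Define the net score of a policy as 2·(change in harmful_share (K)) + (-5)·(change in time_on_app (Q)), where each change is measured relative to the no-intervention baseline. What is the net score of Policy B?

Baseline:
  G = 44
  A = 121
  Q = 8 − 6·44 = -256
  K = 217 + 6·44 − 121 − 5·(-256) = 1640
Policy B (G := 68):
  G = 68
  A = 121
  Q = 8 − 6·68 = -400
  K = 217 + 6·68 − 121 − 5·(-400) = 2504
ΔK = 2504 − 1640 = 864; ΔQ = -400 − (-256) = -144
Score = 2·864 + (-5)·(-144) = 2448

2448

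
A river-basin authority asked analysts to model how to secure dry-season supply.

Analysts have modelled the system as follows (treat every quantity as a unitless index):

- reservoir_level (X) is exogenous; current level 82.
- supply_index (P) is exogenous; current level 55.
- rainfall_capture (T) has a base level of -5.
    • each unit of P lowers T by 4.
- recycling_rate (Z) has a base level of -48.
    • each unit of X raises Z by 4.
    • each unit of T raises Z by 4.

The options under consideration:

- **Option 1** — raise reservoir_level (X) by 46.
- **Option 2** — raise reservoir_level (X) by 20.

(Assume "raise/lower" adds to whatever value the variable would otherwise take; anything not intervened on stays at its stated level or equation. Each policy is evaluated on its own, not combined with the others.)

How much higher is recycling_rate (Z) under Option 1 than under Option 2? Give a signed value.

Option 1 (X + 46):
  X = 82 + 46 = 128
  P = 55
  T = -5 − 4·55 = -225
  Z = -48 + 4·128 + 4·(-225) = -436
Option 2 (X + 20):
  X = 82 + 20 = 102
  P = 55
  T = -5 − 4·55 = -225
  Z = -48 + 4·102 + 4·(-225) = -540
Z: -436 − (-540) = 104

104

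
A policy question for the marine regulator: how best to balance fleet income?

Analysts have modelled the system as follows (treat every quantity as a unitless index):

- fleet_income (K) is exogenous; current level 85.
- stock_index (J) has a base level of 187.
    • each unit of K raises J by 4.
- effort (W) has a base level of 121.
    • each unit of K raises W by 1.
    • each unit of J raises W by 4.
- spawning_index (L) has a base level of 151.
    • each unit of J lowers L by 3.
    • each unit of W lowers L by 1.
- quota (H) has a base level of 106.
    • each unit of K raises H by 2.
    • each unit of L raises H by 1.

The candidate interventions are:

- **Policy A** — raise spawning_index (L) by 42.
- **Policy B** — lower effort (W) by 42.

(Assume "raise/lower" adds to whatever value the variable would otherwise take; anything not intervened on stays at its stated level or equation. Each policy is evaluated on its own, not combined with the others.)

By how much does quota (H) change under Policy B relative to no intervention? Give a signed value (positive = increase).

42

Baseline:
  K = 85
  J = 187 + 4·85 = 527
  W = 121 + 85 + 4·527 = 2314
  L = 151 − 3·527 − 2314 = -3744
  H = 106 + 2·85 + (-3744) = -3468
Policy B (W − 42):
  K = 85
  J = 187 + 4·85 = 527
  W = 121 + 85 + 4·527 (−42 from intervention) = 2272
  L = 151 − 3·527 − 2272 = -3702
  H = 106 + 2·85 + (-3702) = -3426
Change in H: -3426 − (-3468) = 42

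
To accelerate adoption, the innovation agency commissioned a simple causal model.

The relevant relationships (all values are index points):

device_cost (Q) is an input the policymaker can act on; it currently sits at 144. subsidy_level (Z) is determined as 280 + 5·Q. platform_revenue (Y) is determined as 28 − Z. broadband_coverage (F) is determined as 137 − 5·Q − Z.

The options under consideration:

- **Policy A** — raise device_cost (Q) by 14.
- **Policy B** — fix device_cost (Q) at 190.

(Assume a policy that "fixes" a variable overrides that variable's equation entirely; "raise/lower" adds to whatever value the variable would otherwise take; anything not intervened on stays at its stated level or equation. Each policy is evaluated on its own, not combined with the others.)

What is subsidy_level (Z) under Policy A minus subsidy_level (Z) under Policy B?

Policy A (Q + 14):
  Q = 144 + 14 = 158
  Z = 280 + 5·158 = 1070
Policy B (Q := 190):
  Q = 190
  Z = 280 + 5·190 = 1230
Z: 1070 − 1230 = -160

-160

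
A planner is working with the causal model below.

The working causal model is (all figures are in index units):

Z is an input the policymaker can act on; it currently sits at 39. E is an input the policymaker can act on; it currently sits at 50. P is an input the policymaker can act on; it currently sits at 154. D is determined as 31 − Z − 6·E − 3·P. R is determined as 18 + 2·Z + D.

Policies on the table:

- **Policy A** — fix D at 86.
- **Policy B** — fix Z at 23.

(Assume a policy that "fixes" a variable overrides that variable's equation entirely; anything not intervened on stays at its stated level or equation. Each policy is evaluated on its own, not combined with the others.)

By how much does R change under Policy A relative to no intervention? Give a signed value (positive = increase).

856

Baseline:
  Z = 39
  E = 50
  P = 154
  D = 31 − 39 − 6·50 − 3·154 = -770
  R = 18 + 2·39 + (-770) = -674
Policy A (D := 86):
  Z = 39
  E = 50
  P = 154
  D = 86
  R = 18 + 2·39 + 86 = 182
Change in R: 182 − (-674) = 856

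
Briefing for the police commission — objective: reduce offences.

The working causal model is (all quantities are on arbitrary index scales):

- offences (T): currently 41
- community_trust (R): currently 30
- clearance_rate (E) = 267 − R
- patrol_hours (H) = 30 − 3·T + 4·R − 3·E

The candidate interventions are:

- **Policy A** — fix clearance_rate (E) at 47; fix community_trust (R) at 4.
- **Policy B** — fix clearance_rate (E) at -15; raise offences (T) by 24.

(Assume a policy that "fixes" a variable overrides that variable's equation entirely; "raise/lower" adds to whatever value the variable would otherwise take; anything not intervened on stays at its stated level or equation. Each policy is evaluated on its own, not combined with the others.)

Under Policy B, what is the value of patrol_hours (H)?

0

Policy B (E := -15, T + 24):
  T = 41 + 24 = 65
  R = 30
  E = -15
  H = 30 − 3·65 + 4·30 − 3·(-15) = 0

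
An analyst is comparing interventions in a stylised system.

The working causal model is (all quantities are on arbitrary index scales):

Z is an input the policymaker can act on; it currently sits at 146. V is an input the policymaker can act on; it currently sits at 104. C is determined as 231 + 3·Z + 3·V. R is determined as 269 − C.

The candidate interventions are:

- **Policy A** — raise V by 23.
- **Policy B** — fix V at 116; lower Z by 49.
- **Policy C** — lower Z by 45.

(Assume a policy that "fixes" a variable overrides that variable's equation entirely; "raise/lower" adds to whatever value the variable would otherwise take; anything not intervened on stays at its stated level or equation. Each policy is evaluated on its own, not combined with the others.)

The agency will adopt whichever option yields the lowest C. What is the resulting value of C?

Policy A (V + 23):
  Z = 146
  V = 104 + 23 = 127
  C = 231 + 3·146 + 3·127 = 1050
Policy B (V := 116, Z − 49):
  Z = 146 − 49 = 97
  V = 116
  C = 231 + 3·97 + 3·116 = 870
Policy C (Z − 45):
  Z = 146 − 45 = 101
  V = 104
  C = 231 + 3·101 + 3·104 = 846
Comparing — Policy A: C=1050, Policy B: C=870, Policy C: C=846. Lowest is 846 (Policy C).

846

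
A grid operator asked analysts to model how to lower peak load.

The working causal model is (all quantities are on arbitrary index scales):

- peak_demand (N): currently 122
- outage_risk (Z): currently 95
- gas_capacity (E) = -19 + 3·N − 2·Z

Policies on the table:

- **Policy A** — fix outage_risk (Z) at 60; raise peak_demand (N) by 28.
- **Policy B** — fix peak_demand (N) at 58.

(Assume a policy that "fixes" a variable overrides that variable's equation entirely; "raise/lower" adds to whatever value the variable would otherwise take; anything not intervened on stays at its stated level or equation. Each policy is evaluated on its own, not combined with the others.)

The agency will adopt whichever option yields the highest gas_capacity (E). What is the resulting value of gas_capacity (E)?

311

Policy A (Z := 60, N + 28):
  N = 122 + 28 = 150
  Z = 60
  E = -19 + 3·150 − 2·60 = 311
Policy B (N := 58):
  N = 58
  Z = 95
  E = -19 + 3·58 − 2·95 = -35
Comparing — Policy A: E=311, Policy B: E=-35. Highest is 311 (Policy A).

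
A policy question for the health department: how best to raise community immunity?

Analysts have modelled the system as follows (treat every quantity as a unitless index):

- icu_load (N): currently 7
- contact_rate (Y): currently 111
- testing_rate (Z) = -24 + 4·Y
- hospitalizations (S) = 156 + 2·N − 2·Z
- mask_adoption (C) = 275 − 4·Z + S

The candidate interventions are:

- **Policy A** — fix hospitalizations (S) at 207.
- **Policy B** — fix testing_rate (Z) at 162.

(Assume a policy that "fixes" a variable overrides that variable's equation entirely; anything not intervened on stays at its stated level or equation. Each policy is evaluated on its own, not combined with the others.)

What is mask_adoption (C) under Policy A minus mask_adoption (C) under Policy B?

Policy A (S := 207):
  N = 7
  Y = 111
  Z = -24 + 4·111 = 420
  S = 207
  C = 275 − 4·420 + 207 = -1198
Policy B (Z := 162):
  N = 7
  Y = 111
  Z = 162
  S = 156 + 2·7 − 2·162 = -154
  C = 275 − 4·162 + (-154) = -527
C: -1198 − (-527) = -671

-671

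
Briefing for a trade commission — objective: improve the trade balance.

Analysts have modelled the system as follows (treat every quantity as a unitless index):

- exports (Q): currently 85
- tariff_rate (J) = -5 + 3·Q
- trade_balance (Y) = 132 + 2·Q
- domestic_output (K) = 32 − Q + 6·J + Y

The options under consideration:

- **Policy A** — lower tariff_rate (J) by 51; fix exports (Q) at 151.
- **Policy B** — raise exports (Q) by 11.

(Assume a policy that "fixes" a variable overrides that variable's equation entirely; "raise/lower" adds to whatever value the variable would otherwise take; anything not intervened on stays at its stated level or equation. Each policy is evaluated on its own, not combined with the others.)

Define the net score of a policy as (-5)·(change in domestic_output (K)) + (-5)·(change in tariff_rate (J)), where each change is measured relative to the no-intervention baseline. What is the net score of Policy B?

-1210

Baseline:
  Q = 85
  J = -5 + 3·85 = 250
  Y = 132 + 2·85 = 302
  K = 32 − 85 + 6·250 + 302 = 1749
Policy B (Q + 11):
  Q = 85 + 11 = 96
  J = -5 + 3·96 = 283
  Y = 132 + 2·96 = 324
  K = 32 − 96 + 6·283 + 324 = 1958
ΔK = 1958 − 1749 = 209; ΔJ = 283 − 250 = 33
Score = (-5)·209 + (-5)·33 = -1210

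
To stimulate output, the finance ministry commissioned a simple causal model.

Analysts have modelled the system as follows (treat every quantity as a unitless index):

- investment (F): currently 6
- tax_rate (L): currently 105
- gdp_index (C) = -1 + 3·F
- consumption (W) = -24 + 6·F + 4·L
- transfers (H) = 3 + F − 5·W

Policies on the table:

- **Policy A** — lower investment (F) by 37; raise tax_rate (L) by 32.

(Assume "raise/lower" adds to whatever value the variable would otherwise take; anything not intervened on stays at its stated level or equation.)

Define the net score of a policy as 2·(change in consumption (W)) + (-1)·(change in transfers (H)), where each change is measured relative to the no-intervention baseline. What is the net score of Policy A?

-621

Baseline:
  F = 6
  L = 105
  W = -24 + 6·6 + 4·105 = 432
  H = 3 + 6 − 5·432 = -2151
Policy A (F − 37, L + 32):
  F = 6 − 37 = -31
  L = 105 + 32 = 137
  W = -24 + 6·(-31) + 4·137 = 338
  H = 3 + (-31) − 5·338 = -1718
ΔW = 338 − 432 = -94; ΔH = -1718 − (-2151) = 433
Score = 2·(-94) + (-1)·433 = -621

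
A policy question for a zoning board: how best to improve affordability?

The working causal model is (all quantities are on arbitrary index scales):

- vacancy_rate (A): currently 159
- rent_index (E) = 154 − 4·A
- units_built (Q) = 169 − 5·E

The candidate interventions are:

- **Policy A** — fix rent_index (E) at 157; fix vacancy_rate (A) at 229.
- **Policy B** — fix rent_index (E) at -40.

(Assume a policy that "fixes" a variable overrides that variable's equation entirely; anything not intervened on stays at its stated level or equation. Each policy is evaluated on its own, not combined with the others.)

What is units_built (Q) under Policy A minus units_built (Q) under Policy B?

Policy A (E := 157, A := 229):
  A = 229
  E = 157
  Q = 169 − 5·157 = -616
Policy B (E := -40):
  A = 159
  E = -40
  Q = 169 − 5·(-40) = 369
Q: -616 − 369 = -985

-985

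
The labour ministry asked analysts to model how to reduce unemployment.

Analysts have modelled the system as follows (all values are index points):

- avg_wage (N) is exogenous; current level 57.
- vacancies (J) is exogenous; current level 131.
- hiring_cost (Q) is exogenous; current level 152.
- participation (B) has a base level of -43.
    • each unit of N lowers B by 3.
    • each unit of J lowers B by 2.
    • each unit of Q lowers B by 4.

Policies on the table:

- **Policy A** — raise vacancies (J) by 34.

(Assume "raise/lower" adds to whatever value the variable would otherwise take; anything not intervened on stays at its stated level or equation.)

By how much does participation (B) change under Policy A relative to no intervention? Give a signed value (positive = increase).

Baseline:
  N = 57
  J = 131
  Q = 152
  B = -43 − 3·57 − 2·131 − 4·152 = -1084
Policy A (J + 34):
  N = 57
  J = 131 + 34 = 165
  Q = 152
  B = -43 − 3·57 − 2·165 − 4·152 = -1152
Change in B: -1152 − (-1084) = -68

-68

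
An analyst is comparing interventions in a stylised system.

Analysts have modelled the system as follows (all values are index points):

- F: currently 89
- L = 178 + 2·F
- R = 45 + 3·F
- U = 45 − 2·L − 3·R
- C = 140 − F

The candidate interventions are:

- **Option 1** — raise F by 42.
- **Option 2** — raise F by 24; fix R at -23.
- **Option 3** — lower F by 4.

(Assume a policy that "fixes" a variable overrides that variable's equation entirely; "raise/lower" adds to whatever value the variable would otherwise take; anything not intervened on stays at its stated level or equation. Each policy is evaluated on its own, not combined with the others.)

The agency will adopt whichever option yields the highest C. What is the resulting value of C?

55

Option 1 (F + 42):
  F = 89 + 42 = 131
  C = 140 − 131 = 9
Option 2 (F + 24, R := -23):
  F = 89 + 24 = 113
  C = 140 − 113 = 27
Option 3 (F − 4):
  F = 89 − 4 = 85
  C = 140 − 85 = 55
Comparing — Option 1: C=9, Option 2: C=27, Option 3: C=55. Highest is 55 (Option 3).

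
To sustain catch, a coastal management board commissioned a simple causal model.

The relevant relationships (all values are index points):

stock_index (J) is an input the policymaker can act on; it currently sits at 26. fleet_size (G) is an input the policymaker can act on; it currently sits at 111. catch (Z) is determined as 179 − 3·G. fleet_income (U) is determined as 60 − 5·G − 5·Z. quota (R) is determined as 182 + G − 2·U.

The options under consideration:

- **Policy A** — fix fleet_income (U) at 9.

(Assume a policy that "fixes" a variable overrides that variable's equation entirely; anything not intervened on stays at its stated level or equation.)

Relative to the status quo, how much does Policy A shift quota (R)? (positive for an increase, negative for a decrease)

Baseline:
  G = 111
  Z = 179 − 3·111 = -154
  U = 60 − 5·111 − 5·(-154) = 275
  R = 182 + 111 − 2·275 = -257
Policy A (U := 9):
  G = 111
  Z = 179 − 3·111 = -154
  U = 9
  R = 182 + 111 − 2·9 = 275
Change in R: 275 − (-257) = 532

532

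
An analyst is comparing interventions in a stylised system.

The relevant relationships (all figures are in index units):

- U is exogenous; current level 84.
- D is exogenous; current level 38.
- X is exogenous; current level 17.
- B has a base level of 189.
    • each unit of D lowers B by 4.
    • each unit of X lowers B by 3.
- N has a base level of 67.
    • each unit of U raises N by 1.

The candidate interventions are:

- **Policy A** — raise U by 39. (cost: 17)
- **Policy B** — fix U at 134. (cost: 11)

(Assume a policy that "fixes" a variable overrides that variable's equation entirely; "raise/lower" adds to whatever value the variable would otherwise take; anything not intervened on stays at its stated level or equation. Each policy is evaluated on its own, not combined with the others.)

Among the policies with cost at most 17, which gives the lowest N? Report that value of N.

Policy A (U + 39):
  U = 84 + 39 = 123
  N = 67 + 123 = 190
Policy B (U := 134):
  U = 134
  N = 67 + 134 = 201
Comparing — Policy A: N=190, Policy B: N=201. Lowest is 190 (Policy A).

190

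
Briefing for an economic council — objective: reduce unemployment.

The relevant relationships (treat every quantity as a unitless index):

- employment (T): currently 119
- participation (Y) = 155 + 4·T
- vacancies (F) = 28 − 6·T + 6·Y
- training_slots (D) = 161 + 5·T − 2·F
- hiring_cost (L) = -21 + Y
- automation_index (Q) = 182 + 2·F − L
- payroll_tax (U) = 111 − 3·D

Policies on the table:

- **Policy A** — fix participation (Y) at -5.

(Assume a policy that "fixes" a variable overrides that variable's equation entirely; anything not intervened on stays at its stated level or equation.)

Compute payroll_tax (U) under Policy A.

Policy A (Y := -5):
  T = 119
  Y = -5
  F = 28 − 6·119 + 6·(-5) = -716
  D = 161 + 5·119 − 2·(-716) = 2188
  U = 111 − 3·2188 = -6453

-6453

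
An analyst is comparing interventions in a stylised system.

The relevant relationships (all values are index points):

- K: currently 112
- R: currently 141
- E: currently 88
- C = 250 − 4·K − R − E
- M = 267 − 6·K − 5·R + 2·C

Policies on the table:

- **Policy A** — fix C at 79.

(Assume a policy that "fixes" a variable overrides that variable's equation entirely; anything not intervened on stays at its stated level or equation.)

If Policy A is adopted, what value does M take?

Policy A (C := 79):
  K = 112
  R = 141
  E = 88
  C = 79
  M = 267 − 6·112 − 5·141 + 2·79 = -952

-952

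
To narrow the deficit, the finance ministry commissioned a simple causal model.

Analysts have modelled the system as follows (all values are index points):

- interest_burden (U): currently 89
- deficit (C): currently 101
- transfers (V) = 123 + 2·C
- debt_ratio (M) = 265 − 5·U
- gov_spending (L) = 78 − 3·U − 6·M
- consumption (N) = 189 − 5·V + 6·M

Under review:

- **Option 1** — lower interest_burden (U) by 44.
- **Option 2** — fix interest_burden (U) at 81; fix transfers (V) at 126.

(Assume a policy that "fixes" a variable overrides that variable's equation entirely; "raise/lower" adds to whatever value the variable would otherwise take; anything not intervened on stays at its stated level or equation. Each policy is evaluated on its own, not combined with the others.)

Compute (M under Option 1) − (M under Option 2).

Option 1 (U − 44):
  U = 89 − 44 = 45
  M = 265 − 5·45 = 40
Option 2 (U := 81, V := 126):
  U = 81
  M = 265 − 5·81 = -140
M: 40 − (-140) = 180

180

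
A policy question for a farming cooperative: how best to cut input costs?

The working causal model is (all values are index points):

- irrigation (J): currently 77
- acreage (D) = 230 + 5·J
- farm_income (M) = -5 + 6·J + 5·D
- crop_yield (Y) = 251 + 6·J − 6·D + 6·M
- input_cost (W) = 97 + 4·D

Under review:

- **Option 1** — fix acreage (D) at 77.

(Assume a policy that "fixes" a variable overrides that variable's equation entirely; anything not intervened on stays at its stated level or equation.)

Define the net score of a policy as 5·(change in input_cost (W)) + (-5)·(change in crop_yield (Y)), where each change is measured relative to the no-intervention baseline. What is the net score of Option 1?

Baseline:
  J = 77
  D = 230 + 5·77 = 615
  M = -5 + 6·77 + 5·615 = 3532
  Y = 251 + 6·77 − 6·615 + 6·3532 = 18215
  W = 97 + 4·615 = 2557
Option 1 (D := 77):
  J = 77
  D = 77
  M = -5 + 6·77 + 5·77 = 842
  Y = 251 + 6·77 − 6·77 + 6·842 = 5303
  W = 97 + 4·77 = 405
ΔW = 405 − 2557 = -2152; ΔY = 5303 − 18215 = -12912
Score = 5·(-2152) + (-5)·(-12912) = 53800

53800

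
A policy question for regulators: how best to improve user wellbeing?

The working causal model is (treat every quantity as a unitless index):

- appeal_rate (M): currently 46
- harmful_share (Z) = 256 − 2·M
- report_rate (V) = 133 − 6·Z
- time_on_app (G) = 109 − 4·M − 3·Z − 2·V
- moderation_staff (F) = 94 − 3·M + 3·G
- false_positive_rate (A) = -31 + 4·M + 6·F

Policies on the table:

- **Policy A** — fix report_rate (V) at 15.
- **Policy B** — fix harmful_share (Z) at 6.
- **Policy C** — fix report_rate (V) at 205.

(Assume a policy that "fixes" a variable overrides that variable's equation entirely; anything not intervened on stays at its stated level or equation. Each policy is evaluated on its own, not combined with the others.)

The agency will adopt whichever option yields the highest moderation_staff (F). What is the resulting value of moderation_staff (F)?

Policy A (V := 15):
  M = 46
  Z = 256 − 2·46 = 164
  V = 15
  G = 109 − 4·46 − 3·164 − 2·15 = -597
  F = 94 − 3·46 + 3·(-597) = -1835
Policy B (Z := 6):
  M = 46
  Z = 6
  V = 133 − 6·6 = 97
  G = 109 − 4·46 − 3·6 − 2·97 = -287
  F = 94 − 3·46 + 3·(-287) = -905
Policy C (V := 205):
  M = 46
  Z = 256 − 2·46 = 164
  V = 205
  G = 109 − 4·46 − 3·164 − 2·205 = -977
  F = 94 − 3·46 + 3·(-977) = -2975
Comparing — Policy A: F=-1835, Policy B: F=-905, Policy C: F=-2975. Highest is -905 (Policy B).

-905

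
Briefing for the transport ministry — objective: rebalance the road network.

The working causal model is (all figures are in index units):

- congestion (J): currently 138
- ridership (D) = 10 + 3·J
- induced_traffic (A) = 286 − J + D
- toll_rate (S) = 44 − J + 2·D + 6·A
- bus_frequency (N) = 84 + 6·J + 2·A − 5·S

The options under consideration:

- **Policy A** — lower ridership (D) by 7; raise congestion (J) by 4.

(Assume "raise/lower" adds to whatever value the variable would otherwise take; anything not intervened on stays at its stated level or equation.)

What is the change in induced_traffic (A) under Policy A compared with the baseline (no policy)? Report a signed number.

Baseline:
  J = 138
  D = 10 + 3·138 = 424
  A = 286 − 138 + 424 = 572
Policy A (D − 7, J + 4):
  J = 138 + 4 = 142
  D = 10 + 3·142 (−7 from intervention) = 429
  A = 286 − 142 + 429 = 573
Change in A: 573 − 572 = 1

1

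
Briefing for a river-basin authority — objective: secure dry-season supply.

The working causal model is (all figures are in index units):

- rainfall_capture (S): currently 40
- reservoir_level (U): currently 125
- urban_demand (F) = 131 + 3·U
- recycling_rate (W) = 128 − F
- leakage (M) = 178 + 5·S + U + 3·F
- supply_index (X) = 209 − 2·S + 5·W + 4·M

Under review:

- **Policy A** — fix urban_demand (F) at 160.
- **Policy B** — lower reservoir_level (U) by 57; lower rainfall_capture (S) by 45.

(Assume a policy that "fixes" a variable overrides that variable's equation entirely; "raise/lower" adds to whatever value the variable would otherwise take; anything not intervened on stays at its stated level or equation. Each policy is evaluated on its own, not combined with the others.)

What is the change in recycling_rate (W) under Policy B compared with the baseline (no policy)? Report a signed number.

171

Baseline:
  U = 125
  F = 131 + 3·125 = 506
  W = 128 − 506 = -378
Policy B (U − 57, S − 45):
  U = 125 − 57 = 68
  F = 131 + 3·68 = 335
  W = 128 − 335 = -207
Change in W: -207 − (-378) = 171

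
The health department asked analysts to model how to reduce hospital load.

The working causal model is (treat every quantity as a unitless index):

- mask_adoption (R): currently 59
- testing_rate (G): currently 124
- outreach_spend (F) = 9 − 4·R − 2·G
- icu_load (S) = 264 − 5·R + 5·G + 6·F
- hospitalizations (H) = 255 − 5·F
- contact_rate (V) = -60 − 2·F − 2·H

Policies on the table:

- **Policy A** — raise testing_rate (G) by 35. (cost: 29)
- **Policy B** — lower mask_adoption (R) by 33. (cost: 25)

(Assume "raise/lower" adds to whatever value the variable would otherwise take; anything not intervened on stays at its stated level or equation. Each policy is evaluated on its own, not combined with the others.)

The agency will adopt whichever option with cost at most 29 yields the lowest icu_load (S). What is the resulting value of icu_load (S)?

Policy A (G + 35):
  R = 59
  G = 124 + 35 = 159
  F = 9 − 4·59 − 2·159 = -545
  S = 264 − 5·59 + 5·159 + 6·(-545) = -2506
Policy B (R − 33):
  R = 59 − 33 = 26
  G = 124
  F = 9 − 4·26 − 2·124 = -343
  S = 264 − 5·26 + 5·124 + 6·(-343) = -1304
Comparing — Policy A: S=-2506, Policy B: S=-1304. Lowest is -2506 (Policy A).

-2506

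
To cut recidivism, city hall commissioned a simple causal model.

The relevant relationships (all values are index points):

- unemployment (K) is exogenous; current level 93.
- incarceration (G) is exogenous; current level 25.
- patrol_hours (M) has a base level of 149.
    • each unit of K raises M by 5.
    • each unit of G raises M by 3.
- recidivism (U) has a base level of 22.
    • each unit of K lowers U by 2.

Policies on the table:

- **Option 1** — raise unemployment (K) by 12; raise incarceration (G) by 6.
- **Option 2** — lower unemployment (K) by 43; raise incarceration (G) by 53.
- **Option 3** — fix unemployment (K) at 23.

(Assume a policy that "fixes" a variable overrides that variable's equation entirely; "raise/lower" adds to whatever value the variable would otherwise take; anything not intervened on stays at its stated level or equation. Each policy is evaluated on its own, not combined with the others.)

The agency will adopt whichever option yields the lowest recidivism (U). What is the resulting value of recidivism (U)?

-188

Option 1 (K + 12, G + 6):
  K = 93 + 12 = 105
  U = 22 − 2·105 = -188
Option 2 (K − 43, G + 53):
  K = 93 − 43 = 50
  U = 22 − 2·50 = -78
Option 3 (K := 23):
  K = 23
  U = 22 − 2·23 = -24
Comparing — Option 1: U=-188, Option 2: U=-78, Option 3: U=-24. Lowest is -188 (Option 1).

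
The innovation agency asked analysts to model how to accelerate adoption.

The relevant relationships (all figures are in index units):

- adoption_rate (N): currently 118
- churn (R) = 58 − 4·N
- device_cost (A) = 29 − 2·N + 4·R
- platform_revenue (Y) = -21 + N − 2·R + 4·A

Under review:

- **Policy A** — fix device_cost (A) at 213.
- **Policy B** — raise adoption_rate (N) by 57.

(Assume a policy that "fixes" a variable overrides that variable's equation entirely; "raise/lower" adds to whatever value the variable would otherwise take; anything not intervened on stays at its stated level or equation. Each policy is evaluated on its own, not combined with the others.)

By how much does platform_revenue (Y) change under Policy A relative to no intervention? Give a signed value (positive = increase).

Baseline:
  N = 118
  R = 58 − 4·118 = -414
  A = 29 − 2·118 + 4·(-414) = -1863
  Y = -21 + 118 − 2·(-414) + 4·(-1863) = -6527
Policy A (A := 213):
  N = 118
  R = 58 − 4·118 = -414
  A = 213
  Y = -21 + 118 − 2·(-414) + 4·213 = 1777
Change in Y: 1777 − (-6527) = 8304

8304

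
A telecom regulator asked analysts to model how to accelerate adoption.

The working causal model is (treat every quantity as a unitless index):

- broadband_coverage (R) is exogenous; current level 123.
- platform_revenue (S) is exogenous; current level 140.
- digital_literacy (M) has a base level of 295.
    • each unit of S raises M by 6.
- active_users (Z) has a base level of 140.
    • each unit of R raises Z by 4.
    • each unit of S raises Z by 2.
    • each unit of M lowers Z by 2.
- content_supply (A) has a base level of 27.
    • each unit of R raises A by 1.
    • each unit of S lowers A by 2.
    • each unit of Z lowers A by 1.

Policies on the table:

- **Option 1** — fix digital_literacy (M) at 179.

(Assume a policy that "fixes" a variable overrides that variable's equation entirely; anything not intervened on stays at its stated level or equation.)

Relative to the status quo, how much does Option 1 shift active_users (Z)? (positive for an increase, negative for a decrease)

1912

Baseline:
  R = 123
  S = 140
  M = 295 + 6·140 = 1135
  Z = 140 + 4·123 + 2·140 − 2·1135 = -1358
Option 1 (M := 179):
  R = 123
  S = 140
  M = 179
  Z = 140 + 4·123 + 2·140 − 2·179 = 554
Change in Z: 554 − (-1358) = 1912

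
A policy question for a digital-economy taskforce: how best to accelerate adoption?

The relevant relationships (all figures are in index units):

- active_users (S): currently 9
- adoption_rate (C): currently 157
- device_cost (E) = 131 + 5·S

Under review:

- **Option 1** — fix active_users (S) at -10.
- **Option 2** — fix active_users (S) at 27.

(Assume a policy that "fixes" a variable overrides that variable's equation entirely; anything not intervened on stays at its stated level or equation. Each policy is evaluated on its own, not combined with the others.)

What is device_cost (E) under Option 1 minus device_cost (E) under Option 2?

Option 1 (S := -10):
  S = -10
  E = 131 + 5·(-10) = 81
Option 2 (S := 27):
  S = 27
  E = 131 + 5·27 = 266
E: 81 − 266 = -185

-185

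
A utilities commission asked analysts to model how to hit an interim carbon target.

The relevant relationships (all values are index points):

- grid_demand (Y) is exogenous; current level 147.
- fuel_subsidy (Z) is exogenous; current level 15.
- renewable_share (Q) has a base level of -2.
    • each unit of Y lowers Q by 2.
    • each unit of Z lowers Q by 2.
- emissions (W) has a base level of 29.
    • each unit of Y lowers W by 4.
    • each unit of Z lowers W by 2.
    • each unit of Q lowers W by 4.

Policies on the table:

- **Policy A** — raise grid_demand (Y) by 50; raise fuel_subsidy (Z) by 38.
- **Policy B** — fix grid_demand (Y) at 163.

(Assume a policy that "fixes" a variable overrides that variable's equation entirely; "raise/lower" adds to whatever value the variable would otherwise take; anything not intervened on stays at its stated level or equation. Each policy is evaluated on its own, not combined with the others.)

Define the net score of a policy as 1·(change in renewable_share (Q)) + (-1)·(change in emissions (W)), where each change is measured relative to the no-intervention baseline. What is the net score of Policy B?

-96

Baseline:
  Y = 147
  Z = 15
  Q = -2 − 2·147 − 2·15 = -326
  W = 29 − 4·147 − 2·15 − 4·(-326) = 715
Policy B (Y := 163):
  Y = 163
  Z = 15
  Q = -2 − 2·163 − 2·15 = -358
  W = 29 − 4·163 − 2·15 − 4·(-358) = 779
ΔQ = -358 − (-326) = -32; ΔW = 779 − 715 = 64
Score = 1·(-32) + (-1)·64 = -96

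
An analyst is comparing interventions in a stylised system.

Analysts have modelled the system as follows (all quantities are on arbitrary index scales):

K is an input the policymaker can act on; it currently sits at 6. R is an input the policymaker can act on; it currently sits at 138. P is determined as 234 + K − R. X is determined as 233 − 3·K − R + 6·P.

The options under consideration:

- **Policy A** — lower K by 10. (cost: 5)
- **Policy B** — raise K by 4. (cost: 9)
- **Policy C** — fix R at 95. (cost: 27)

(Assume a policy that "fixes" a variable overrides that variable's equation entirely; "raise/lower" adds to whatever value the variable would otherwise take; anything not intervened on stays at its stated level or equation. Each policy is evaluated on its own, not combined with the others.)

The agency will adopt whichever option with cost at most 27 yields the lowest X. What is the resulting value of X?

Policy A (K − 10):
  K = 6 − 10 = -4
  R = 138
  P = 234 + (-4) − 138 = 92
  X = 233 − 3·(-4) − 138 + 6·92 = 659
Policy B (K + 4):
  K = 6 + 4 = 10
  R = 138
  P = 234 + 10 − 138 = 106
  X = 233 − 3·10 − 138 + 6·106 = 701
Policy C (R := 95):
  K = 6
  R = 95
  P = 234 + 6 − 95 = 145
  X = 233 − 3·6 − 95 + 6·145 = 990
Comparing — Policy A: X=659, Policy B: X=701, Policy C: X=990. Lowest is 659 (Policy A).

659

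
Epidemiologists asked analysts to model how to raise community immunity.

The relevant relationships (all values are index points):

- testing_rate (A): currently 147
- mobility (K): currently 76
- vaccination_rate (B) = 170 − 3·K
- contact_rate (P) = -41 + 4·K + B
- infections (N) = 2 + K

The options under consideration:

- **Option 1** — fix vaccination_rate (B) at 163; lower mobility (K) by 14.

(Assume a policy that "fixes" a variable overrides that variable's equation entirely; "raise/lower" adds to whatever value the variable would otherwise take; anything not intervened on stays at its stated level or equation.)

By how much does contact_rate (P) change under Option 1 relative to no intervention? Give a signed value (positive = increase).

Baseline:
  K = 76
  B = 170 − 3·76 = -58
  P = -41 + 4·76 + (-58) = 205
Option 1 (B := 163, K − 14):
  K = 76 − 14 = 62
  B = 163
  P = -41 + 4·62 + 163 = 370
Change in P: 370 − 205 = 165

165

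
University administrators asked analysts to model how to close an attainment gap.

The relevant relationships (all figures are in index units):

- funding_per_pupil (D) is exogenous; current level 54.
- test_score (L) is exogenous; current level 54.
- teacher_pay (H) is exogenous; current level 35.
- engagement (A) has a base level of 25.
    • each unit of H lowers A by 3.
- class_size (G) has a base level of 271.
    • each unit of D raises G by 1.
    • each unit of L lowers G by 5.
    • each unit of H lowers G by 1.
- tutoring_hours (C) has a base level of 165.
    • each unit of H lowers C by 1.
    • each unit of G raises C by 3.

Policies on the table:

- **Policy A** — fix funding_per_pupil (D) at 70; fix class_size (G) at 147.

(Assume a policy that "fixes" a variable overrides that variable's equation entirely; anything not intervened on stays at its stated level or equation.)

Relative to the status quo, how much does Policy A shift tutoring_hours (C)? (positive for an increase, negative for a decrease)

381

Baseline:
  D = 54
  L = 54
  H = 35
  G = 271 + 54 − 5·54 − 35 = 20
  C = 165 − 35 + 3·20 = 190
Policy A (D := 70, G := 147):
  D = 70
  L = 54
  H = 35
  G = 147
  C = 165 − 35 + 3·147 = 571
Change in C: 571 − 190 = 381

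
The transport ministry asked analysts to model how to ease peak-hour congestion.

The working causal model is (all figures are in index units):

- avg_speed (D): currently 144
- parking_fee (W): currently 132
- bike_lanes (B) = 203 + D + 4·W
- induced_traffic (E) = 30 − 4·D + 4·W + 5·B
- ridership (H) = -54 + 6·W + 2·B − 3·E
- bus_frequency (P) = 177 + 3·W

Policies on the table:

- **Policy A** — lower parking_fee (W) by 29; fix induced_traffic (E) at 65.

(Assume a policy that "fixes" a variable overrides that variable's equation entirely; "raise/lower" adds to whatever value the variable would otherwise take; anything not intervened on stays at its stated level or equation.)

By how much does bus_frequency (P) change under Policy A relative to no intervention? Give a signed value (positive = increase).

-87

Baseline:
  W = 132
  P = 177 + 3·132 = 573
Policy A (W − 29, E := 65):
  W = 132 − 29 = 103
  P = 177 + 3·103 = 486
Change in P: 486 − 573 = -87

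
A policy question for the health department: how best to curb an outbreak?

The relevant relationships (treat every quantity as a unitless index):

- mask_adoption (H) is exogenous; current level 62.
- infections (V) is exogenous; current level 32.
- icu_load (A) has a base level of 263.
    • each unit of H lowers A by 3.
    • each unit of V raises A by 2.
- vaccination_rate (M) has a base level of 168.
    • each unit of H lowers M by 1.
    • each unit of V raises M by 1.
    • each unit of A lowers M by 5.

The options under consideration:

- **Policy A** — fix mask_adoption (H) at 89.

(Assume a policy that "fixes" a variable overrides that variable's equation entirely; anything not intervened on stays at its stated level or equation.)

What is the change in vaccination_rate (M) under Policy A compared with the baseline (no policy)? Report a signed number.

Baseline:
  H = 62
  V = 32
  A = 263 − 3·62 + 2·32 = 141
  M = 168 − 62 + 32 − 5·141 = -567
Policy A (H := 89):
  H = 89
  V = 32
  A = 263 − 3·89 + 2·32 = 60
  M = 168 − 89 + 32 − 5·60 = -189
Change in M: -189 − (-567) = 378

378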